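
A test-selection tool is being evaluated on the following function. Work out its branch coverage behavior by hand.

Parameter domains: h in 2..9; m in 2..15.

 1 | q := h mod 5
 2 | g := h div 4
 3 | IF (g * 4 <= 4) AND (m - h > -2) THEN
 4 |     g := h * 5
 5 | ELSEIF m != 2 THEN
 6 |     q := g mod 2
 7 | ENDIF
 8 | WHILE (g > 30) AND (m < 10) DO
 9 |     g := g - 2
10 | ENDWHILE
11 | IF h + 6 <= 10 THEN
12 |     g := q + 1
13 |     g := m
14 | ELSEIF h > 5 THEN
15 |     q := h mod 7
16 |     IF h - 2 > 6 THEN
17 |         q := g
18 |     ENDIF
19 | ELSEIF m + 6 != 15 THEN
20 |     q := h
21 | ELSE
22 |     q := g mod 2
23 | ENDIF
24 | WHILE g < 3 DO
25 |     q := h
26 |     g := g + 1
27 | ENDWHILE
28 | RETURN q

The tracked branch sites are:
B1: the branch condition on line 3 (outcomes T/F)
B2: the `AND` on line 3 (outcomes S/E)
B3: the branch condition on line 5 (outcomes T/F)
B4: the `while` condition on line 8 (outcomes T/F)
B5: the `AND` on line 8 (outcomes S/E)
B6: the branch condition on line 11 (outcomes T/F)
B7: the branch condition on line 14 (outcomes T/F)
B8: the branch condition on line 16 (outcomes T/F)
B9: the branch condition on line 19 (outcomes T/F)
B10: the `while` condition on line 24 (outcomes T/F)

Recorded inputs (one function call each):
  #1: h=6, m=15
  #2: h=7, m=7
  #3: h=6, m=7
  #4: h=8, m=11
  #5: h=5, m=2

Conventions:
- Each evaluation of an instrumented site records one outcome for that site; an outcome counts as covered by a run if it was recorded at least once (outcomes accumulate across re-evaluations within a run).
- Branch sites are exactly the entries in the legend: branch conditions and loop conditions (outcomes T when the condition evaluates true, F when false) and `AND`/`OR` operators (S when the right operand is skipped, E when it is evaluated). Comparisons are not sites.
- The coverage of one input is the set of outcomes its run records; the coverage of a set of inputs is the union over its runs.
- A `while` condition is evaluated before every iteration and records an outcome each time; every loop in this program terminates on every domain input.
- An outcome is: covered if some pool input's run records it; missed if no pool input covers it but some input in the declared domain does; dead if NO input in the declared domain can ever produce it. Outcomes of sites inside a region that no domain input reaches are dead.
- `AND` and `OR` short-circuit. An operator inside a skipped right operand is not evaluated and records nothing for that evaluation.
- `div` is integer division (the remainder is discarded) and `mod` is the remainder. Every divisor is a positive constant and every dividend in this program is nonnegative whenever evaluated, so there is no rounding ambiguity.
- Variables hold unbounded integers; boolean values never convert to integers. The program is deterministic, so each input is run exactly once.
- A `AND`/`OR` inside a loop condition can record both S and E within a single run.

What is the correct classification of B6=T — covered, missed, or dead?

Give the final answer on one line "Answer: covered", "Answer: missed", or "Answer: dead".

no pool input records B6=T
but domain input (h=2, m=2) does record it -> reachable, so missed

Answer: missed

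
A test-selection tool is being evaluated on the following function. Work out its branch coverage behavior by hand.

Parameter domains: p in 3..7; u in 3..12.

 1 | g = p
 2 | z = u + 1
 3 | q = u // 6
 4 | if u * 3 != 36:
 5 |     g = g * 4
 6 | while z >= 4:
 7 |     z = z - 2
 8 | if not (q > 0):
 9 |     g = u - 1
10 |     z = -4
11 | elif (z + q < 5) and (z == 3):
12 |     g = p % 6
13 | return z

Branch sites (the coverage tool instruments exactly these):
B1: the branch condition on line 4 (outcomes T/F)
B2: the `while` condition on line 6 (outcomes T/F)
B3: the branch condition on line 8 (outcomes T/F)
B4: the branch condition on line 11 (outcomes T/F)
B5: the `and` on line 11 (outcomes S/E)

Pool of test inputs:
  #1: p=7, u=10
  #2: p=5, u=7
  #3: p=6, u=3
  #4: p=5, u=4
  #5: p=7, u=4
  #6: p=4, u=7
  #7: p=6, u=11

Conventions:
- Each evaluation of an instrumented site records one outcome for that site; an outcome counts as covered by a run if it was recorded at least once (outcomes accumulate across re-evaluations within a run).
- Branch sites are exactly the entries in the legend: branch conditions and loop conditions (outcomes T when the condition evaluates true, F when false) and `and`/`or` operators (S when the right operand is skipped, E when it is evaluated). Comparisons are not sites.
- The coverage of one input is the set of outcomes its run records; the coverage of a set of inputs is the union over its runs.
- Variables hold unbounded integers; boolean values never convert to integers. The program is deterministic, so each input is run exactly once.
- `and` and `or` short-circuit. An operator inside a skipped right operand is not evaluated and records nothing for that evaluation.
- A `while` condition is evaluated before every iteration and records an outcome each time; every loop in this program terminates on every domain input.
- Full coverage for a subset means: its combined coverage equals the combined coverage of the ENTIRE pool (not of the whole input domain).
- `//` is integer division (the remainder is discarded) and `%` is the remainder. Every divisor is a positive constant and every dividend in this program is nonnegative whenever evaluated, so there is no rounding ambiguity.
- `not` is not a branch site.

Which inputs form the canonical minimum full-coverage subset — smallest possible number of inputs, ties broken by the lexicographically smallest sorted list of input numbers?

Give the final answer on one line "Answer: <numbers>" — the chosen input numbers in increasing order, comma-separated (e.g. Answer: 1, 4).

input #1, p=7, u=10: outcomes B1=T, B2=T, B2=F, B3=F, B4=T, B5=E
input #2, p=5, u=7: outcomes B1=T, B2=T, B2=F, B3=F, B4=F, B5=E
input #3, p=6, u=3: outcomes B1=T, B2=T, B2=F, B3=T
input #4, p=5, u=4: outcomes B1=T, B2=T, B2=F, B3=T
input #5, p=7, u=4: outcomes B1=T, B2=T, B2=F, B3=T
input #6, p=4, u=7: outcomes B1=T, B2=T, B2=F, B3=F, B4=F, B5=E
input #7, p=6, u=11: outcomes B1=T, B2=T, B2=F, B3=F, B4=F, B5=E
union over all inputs: B1=T, B2=T, B2=F, B3=T, B3=F, B4=T, B4=F, B5=E (8 outcomes)
checked all size-1 subsets: none covers 8 outcomes (max 6/8)
checked all size-2 subsets: none covers 8 outcomes (max 7/8)
size 3: inputs {1, 2, 3} cover all 8 outcomes, and no lexicographically smaller subset of this size does

Answer: 1, 2, 3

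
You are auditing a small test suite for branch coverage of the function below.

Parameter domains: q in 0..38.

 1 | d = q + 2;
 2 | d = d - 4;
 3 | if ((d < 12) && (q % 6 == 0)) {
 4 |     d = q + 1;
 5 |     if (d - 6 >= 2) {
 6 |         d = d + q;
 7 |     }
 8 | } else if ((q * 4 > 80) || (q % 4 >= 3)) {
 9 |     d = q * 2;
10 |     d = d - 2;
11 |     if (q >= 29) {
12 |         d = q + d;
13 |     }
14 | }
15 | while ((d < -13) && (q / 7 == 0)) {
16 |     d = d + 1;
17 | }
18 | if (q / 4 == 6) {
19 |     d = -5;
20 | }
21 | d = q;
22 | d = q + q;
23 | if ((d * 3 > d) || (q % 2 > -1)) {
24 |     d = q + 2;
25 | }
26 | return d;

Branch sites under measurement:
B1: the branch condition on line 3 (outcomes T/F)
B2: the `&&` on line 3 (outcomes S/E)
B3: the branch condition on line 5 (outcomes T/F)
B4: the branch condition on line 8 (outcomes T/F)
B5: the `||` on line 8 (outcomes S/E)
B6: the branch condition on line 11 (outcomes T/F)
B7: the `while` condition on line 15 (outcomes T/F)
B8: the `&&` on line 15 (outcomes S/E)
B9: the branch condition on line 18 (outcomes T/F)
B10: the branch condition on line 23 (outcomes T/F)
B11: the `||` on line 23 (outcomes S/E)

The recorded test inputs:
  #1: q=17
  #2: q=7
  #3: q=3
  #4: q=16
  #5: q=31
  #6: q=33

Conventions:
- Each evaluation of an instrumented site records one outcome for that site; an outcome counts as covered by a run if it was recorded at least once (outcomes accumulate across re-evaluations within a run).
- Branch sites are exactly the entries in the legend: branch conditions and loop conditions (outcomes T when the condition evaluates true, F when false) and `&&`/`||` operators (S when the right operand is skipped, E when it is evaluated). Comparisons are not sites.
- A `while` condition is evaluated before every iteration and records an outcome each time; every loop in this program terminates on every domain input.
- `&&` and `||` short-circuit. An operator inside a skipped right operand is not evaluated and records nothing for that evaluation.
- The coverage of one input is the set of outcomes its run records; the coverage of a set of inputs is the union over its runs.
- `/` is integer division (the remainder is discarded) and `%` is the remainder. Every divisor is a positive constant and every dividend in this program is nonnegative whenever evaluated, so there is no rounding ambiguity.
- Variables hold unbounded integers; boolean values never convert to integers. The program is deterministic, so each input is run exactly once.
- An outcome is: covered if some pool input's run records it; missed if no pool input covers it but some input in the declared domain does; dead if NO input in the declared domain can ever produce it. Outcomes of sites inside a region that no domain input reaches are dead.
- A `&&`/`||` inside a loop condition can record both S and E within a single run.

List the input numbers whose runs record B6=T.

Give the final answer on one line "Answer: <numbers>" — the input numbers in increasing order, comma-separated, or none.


input #1 (q=17): never hits B6=T
input #2 (q=7): never hits B6=T
input #3 (q=3): never hits B6=T
input #4 (q=16): never hits B6=T
input #5 (q=31): hits B6=T
input #6 (q=33): hits B6=T
Answer: 5, 6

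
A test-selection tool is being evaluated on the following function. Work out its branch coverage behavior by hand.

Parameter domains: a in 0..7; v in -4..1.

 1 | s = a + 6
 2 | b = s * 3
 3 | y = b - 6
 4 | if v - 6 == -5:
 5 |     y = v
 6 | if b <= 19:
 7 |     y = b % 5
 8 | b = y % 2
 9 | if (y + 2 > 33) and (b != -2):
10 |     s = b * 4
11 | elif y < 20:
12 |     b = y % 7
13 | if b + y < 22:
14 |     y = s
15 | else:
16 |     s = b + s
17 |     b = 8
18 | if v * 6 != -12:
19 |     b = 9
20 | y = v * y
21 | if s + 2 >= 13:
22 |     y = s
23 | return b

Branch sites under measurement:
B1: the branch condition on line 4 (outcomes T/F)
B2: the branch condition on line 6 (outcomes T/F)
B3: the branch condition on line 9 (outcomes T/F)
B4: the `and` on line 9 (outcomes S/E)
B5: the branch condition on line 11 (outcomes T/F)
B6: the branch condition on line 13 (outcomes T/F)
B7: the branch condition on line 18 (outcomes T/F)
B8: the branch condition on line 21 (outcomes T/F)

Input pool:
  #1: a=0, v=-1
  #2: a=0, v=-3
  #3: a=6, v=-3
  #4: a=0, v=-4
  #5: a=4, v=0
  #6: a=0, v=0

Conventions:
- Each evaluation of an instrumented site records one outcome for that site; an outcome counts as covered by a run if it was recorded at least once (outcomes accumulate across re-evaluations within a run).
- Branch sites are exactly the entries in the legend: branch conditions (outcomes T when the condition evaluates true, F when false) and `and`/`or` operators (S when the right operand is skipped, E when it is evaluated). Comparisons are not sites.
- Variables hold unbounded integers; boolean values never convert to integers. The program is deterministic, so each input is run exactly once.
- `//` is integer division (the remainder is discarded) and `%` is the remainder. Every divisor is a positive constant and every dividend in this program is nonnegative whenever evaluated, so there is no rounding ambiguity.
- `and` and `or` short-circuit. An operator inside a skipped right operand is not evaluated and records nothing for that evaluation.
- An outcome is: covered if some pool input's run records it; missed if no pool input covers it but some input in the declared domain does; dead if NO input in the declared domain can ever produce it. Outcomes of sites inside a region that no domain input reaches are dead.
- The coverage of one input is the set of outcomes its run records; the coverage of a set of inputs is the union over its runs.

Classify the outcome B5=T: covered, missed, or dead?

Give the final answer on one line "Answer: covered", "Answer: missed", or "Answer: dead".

B5=T is recorded by pool input(s) 1, 2, 4, 6 -> covered

Answer: covered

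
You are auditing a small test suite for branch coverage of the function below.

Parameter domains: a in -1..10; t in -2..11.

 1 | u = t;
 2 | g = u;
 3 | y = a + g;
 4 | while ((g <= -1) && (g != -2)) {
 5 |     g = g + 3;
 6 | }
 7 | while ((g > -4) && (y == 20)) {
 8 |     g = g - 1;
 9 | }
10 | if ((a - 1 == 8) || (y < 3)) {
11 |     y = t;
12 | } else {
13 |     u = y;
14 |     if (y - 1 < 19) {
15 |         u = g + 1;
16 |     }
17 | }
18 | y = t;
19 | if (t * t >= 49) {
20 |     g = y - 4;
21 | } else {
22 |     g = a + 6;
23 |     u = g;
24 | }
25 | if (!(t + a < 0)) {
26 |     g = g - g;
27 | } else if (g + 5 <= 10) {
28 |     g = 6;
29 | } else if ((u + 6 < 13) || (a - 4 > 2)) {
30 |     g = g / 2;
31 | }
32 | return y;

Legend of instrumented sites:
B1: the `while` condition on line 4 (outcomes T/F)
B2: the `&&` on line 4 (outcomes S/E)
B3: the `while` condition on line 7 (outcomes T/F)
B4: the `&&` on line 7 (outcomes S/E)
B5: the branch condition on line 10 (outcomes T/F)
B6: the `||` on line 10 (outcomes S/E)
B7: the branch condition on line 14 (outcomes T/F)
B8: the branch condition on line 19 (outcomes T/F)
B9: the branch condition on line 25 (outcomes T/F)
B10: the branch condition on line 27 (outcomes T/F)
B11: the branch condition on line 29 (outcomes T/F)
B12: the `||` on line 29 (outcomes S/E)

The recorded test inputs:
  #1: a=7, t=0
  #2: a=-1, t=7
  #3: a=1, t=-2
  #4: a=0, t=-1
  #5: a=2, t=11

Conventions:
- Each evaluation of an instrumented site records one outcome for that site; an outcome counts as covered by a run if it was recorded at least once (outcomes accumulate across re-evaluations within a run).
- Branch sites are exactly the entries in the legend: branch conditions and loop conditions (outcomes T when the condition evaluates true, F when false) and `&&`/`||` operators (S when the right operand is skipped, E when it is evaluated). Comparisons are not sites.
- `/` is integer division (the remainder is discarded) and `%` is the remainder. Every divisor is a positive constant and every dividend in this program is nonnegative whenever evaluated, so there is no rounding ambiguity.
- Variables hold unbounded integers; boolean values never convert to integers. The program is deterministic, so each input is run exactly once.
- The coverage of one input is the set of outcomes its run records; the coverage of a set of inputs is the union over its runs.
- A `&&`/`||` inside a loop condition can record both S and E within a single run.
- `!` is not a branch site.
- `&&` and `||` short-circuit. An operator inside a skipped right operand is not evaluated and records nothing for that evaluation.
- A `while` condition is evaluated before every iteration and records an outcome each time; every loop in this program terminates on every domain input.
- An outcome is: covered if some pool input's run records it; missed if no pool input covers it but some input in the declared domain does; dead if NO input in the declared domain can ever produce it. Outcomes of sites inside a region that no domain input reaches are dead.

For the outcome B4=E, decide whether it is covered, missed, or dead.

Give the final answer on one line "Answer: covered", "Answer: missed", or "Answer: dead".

B4=E is recorded by pool input(s) 1, 2, 3, 4, 5 -> covered

Answer: covered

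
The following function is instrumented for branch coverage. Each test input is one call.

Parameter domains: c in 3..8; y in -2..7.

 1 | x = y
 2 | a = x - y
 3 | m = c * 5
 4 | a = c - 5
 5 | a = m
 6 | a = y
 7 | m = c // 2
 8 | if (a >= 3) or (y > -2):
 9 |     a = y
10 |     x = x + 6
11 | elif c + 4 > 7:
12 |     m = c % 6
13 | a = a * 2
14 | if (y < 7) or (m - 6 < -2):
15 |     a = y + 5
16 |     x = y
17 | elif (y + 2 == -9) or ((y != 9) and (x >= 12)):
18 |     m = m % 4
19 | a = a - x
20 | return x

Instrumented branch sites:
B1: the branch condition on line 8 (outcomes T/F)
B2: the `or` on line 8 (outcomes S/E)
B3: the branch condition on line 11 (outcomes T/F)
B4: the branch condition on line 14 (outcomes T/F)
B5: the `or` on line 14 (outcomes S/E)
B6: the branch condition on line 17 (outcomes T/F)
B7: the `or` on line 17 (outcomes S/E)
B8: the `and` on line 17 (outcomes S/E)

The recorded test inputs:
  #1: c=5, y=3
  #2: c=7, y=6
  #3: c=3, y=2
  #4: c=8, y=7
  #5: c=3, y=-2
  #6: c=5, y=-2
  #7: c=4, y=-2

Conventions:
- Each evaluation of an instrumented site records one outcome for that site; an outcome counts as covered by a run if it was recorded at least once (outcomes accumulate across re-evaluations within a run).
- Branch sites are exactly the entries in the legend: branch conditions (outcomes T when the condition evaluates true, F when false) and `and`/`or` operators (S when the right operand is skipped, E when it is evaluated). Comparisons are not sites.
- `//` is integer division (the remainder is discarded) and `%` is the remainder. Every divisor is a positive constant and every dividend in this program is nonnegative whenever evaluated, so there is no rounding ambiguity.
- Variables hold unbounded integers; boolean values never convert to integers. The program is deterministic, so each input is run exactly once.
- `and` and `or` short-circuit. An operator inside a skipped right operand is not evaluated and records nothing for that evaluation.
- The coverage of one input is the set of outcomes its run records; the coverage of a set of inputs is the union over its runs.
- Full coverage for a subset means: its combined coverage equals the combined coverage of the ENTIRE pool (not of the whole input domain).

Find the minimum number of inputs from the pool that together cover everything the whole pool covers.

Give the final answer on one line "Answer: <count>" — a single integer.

input #1, c=5, y=3: events B2->S, B1->T, B5->S, B4->T; outcomes B1=T, B2=S, B4=T, B5=S
input #2, c=7, y=6: events B2->S, B1->T, B5->S, B4->T; outcomes B1=T, B2=S, B4=T, B5=S
input #3, c=3, y=2: events B2->E, B1->T, B5->S, B4->T; outcomes B1=T, B2=E, B4=T, B5=S
input #4, c=8, y=7: events B2->S, B1->T, B5->E, B4->F, B7->E, B8->E, B6->T; outcomes B1=T, B2=S, B4=F, B5=E, B6=T, B7=E, B8=E
input #5, c=3, y=-2: events B2->E, B1->F, B3->F, B5->S, B4->T; outcomes B1=F, B2=E, B3=F, B4=T, B5=S
input #6, c=5, y=-2: events B2->E, B1->F, B3->T, B5->S, B4->T; outcomes B1=F, B2=E, B3=T, B4=T, B5=S
input #7, c=4, y=-2: events B2->E, B1->F, B3->T, B5->S, B4->T; outcomes B1=F, B2=E, B3=T, B4=T, B5=S
pool-wide coverage (13 outcomes): B1=T, B1=F, B2=S, B2=E, B3=T, B3=F, B4=T, B4=F, B5=S, B5=E, B6=T, B7=E, B8=E
no size-1 subset reaches all 13 outcomes (best union: 7/13)
no size-2 subset reaches all 13 outcomes (best union: 12/13)
the canonical winner is {4, 5, 6}: size 3, full 13-outcome coverage, earliest index list among size-3 covers

Answer: 3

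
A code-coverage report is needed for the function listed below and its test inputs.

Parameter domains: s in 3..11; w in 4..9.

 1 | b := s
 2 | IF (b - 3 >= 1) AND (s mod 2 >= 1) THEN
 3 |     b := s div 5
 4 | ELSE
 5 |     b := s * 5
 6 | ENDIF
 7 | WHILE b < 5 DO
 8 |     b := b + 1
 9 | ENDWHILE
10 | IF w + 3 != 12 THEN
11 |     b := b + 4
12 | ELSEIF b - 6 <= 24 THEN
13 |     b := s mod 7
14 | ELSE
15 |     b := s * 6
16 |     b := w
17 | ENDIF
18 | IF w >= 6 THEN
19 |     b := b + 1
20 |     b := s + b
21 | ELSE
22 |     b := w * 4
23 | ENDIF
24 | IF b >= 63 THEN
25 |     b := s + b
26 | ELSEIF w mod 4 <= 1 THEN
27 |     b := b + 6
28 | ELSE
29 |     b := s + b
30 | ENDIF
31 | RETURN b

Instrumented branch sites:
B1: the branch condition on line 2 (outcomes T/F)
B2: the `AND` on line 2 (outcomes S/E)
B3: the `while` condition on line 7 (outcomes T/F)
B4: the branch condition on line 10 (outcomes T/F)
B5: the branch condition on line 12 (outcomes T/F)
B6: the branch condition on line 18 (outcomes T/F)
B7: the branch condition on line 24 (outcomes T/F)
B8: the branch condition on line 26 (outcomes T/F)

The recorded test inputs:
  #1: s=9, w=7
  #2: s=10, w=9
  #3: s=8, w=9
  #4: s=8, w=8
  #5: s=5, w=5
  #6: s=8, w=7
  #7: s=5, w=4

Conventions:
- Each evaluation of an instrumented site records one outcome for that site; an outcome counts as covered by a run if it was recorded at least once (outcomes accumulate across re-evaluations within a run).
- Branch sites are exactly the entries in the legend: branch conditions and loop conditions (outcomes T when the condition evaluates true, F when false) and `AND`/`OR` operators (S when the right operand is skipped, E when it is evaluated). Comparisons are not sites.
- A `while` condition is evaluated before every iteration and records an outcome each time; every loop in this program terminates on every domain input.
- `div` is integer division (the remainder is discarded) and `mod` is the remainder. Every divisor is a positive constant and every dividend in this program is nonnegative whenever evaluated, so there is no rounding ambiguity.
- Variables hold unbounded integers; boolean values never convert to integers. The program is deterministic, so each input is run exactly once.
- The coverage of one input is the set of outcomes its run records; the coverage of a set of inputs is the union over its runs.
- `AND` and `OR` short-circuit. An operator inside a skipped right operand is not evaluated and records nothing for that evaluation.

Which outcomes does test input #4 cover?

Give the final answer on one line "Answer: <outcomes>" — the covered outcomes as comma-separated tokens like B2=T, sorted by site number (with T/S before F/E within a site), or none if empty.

Tracing the run of input #4 (s=8, w=8):
  B2->E, B1->F, B3->F, B4->T, B6->T, B7->F, B8->T
distinct outcomes covered: B1=F, B2=E, B3=F, B4=T, B6=T, B7=F, B8=T

Answer: B1=F, B2=E, B3=F, B4=T, B6=T, B7=F, B8=T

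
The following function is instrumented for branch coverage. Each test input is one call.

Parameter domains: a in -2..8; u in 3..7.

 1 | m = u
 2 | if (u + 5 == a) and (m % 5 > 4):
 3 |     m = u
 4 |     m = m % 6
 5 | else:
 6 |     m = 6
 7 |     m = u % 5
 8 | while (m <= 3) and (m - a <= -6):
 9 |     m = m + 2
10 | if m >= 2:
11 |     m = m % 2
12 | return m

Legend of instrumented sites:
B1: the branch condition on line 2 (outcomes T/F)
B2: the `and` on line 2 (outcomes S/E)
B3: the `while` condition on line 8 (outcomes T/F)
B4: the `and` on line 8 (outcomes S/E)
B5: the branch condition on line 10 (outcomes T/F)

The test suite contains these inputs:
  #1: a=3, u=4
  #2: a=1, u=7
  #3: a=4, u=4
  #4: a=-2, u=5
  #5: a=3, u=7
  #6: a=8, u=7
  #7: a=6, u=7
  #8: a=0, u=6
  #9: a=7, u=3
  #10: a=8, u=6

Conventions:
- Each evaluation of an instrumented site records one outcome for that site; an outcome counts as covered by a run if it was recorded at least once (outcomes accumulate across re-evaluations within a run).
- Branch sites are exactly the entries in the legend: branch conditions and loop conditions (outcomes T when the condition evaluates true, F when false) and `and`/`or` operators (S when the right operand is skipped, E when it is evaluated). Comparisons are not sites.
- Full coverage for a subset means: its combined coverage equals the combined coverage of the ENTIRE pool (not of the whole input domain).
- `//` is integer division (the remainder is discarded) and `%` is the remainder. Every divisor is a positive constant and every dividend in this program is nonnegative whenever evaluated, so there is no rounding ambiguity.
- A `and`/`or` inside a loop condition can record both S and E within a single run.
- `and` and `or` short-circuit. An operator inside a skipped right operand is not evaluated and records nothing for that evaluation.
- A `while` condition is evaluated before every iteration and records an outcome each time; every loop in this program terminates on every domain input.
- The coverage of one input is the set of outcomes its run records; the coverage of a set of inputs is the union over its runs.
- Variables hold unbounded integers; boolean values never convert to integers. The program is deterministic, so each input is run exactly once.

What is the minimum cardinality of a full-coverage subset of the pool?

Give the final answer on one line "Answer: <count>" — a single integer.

input #1, a=3, u=4: events B2->S, B1->F, B4->S, B3->F, B5->T; outcomes B1=F, B2=S, B3=F, B4=S, B5=T
input #2, a=1, u=7: events B2->S, B1->F, B4->E, B3->F, B5->T; outcomes B1=F, B2=S, B3=F, B4=E, B5=T
input #3, a=4, u=4: events B2->S, B1->F, B4->S, B3->F, B5->T; outcomes B1=F, B2=S, B3=F, B4=S, B5=T
input #4, a=-2, u=5: events B2->S, B1->F, B4->E, B3->F, B5->F; outcomes B1=F, B2=S, B3=F, B4=E, B5=F
input #5, a=3, u=7: events B2->S, B1->F, B4->E, B3->F, B5->T; outcomes B1=F, B2=S, B3=F, B4=E, B5=T
input #6, a=8, u=7: events B2->S, B1->F, B4->E, B3->T, B4->S, B3->F, B5->T; outcomes B1=F, B2=S, B3=T, B3=F, B4=S, B4=E, B5=T
input #7, a=6, u=7: events B2->S, B1->F, B4->E, B3->F, B5->T; outcomes B1=F, B2=S, B3=F, B4=E, B5=T
input #8, a=0, u=6: events B2->S, B1->F, B4->E, B3->F, B5->F; outcomes B1=F, B2=S, B3=F, B4=E, B5=F
input #9, a=7, u=3: events B2->S, B1->F, B4->E, B3->F, B5->T; outcomes B1=F, B2=S, B3=F, B4=E, B5=T
input #10, a=8, u=6: events B2->S, B1->F, B4->E, B3->T, B4->E, B3->F, B5->T; outcomes B1=F, B2=S, B3=T, B3=F, B4=E, B5=T
union over all inputs: B1=F, B2=S, B3=T, B3=F, B4=S, B4=E, B5=T, B5=F (8 outcomes)
size 1 is not enough: best union over all size-1 subsets is 7/8
at size 2, {4, 6} reaches all 8 outcomes; every lexicographically earlier size-2 subset fails

Answer: 2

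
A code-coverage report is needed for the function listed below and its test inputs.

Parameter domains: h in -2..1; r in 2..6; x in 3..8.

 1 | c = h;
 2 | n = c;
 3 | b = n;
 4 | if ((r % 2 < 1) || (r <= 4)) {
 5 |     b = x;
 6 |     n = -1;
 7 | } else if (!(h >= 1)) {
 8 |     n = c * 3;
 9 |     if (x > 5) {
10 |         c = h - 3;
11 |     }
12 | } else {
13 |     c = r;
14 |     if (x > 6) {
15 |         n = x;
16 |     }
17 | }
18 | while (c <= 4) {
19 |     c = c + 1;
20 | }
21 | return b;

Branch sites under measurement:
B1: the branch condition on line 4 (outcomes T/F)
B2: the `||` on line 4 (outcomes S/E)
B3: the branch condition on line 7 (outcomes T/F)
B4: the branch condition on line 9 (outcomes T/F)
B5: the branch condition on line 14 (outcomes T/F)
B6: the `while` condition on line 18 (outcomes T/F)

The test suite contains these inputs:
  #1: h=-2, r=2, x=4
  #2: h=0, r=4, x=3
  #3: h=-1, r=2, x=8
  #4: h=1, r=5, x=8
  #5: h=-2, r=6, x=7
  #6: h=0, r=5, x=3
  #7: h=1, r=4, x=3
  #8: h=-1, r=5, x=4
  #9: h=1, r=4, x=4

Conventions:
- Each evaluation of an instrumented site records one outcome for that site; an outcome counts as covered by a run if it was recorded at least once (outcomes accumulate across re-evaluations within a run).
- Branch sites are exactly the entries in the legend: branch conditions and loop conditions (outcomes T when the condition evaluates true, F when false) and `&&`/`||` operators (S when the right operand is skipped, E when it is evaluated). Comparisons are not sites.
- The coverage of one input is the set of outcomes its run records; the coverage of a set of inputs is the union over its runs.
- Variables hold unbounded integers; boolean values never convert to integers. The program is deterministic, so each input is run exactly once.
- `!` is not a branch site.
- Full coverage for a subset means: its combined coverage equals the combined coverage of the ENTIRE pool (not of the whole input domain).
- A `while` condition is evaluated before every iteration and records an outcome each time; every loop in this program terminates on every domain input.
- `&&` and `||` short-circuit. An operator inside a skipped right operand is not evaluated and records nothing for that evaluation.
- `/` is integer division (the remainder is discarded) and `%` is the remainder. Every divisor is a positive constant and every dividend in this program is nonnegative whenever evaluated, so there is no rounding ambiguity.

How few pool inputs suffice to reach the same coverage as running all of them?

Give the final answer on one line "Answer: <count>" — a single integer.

input #1 (h=-2, r=2, x=4): covers B1=T, B2=S, B6=T, B6=F
input #2 (h=0, r=4, x=3): covers B1=T, B2=S, B6=T, B6=F
input #3 (h=-1, r=2, x=8): covers B1=T, B2=S, B6=T, B6=F
input #4 (h=1, r=5, x=8): covers B1=F, B2=E, B3=F, B5=T, B6=F
input #5 (h=-2, r=6, x=7): covers B1=T, B2=S, B6=T, B6=F
input #6 (h=0, r=5, x=3): covers B1=F, B2=E, B3=T, B4=F, B6=T, B6=F
input #7 (h=1, r=4, x=3): covers B1=T, B2=S, B6=T, B6=F
input #8 (h=-1, r=5, x=4): covers B1=F, B2=E, B3=T, B4=F, B6=T, B6=F
input #9 (h=1, r=4, x=4): covers B1=T, B2=S, B6=T, B6=F
union over all inputs: B1=T, B1=F, B2=S, B2=E, B3=T, B3=F, B4=F, B5=T, B6=T, B6=F (10 outcomes)
every size-1 subset falls short of the 10 outcomes (best: 6/10)
every size-2 subset falls short of the 10 outcomes (best: 8/10)
the canonical winner is {1, 4, 6}: size 3, full 10-outcome coverage, earliest index list among size-3 covers

Answer: 3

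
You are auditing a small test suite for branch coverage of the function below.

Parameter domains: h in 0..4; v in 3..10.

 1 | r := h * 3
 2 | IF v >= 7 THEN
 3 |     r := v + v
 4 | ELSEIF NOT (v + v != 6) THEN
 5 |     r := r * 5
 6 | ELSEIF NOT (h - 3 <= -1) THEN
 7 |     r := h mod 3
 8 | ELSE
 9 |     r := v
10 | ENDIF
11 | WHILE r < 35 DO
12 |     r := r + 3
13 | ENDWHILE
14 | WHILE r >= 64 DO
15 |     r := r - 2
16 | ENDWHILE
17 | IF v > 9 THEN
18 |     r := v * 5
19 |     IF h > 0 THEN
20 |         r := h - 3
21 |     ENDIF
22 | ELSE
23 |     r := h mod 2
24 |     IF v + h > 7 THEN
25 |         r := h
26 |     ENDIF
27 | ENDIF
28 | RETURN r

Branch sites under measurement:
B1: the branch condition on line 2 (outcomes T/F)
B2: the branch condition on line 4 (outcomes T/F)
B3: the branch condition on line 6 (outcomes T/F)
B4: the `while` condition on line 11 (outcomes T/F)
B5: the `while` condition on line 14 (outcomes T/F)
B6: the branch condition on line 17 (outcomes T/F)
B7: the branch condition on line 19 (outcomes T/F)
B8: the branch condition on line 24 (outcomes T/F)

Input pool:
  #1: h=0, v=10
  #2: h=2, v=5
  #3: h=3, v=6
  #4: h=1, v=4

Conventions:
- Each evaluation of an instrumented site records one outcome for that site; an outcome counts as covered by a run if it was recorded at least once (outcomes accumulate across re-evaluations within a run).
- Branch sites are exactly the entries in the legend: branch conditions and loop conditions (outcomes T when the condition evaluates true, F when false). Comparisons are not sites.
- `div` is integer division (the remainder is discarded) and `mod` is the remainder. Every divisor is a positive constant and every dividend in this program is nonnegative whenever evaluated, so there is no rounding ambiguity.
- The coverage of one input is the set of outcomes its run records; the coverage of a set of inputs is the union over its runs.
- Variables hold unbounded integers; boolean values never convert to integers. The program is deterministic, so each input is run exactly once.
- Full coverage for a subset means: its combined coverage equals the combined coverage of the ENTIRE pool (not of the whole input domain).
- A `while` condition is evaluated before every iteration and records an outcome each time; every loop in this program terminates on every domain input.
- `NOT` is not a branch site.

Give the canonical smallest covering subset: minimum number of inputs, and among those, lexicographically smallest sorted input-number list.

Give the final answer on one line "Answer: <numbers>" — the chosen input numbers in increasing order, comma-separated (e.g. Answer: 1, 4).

input #1 (h=0, v=10): events B1->T, B4->T, B4->T, B4->T, B4->T, B4->T, B4->F, B5->F, B6->T, B7->F; covers B1=T, B4=T, B4=F, B5=F, B6=T, B7=F
input #2 (h=2, v=5): events B1->F, B2->F, B3->F, B4->T, B4->T, B4->T, B4->T, B4->T, B4->T, B4->T, B4->T, B4->T, B4->T, B4->F, ...; covers B1=F, B2=F, B3=F, B4=T, B4=F, B5=F, B6=F, B8=F
input #3 (h=3, v=6): events B1->F, B2->F, B3->T, B4->T, B4->T, B4->T, B4->T, B4->T, B4->T, B4->T, B4->T, B4->T, B4->T, B4->T, ...; covers B1=F, B2=F, B3=T, B4=T, B4=F, B5=F, B6=F, B8=T
input #4 (h=1, v=4): events B1->F, B2->F, B3->F, B4->T, B4->T, B4->T, B4->T, B4->T, B4->T, B4->T, B4->T, B4->T, B4->T, B4->T, ...; covers B1=F, B2=F, B3=F, B4=T, B4=F, B5=F, B6=F, B8=F
pool-wide coverage (13 outcomes): B1=T, B1=F, B2=F, B3=T, B3=F, B4=T, B4=F, B5=F, B6=T, B6=F, B7=F, B8=T, B8=F
size 1 is not enough: best union over all size-1 subsets is 8/13
size 2 is not enough: best union over all size-2 subsets is 11/13
inputs {1, 2, 3} (size 3) cover everything; no size-3 subset with a lexicographically smaller index list covers all 13

Answer: 1, 2, 3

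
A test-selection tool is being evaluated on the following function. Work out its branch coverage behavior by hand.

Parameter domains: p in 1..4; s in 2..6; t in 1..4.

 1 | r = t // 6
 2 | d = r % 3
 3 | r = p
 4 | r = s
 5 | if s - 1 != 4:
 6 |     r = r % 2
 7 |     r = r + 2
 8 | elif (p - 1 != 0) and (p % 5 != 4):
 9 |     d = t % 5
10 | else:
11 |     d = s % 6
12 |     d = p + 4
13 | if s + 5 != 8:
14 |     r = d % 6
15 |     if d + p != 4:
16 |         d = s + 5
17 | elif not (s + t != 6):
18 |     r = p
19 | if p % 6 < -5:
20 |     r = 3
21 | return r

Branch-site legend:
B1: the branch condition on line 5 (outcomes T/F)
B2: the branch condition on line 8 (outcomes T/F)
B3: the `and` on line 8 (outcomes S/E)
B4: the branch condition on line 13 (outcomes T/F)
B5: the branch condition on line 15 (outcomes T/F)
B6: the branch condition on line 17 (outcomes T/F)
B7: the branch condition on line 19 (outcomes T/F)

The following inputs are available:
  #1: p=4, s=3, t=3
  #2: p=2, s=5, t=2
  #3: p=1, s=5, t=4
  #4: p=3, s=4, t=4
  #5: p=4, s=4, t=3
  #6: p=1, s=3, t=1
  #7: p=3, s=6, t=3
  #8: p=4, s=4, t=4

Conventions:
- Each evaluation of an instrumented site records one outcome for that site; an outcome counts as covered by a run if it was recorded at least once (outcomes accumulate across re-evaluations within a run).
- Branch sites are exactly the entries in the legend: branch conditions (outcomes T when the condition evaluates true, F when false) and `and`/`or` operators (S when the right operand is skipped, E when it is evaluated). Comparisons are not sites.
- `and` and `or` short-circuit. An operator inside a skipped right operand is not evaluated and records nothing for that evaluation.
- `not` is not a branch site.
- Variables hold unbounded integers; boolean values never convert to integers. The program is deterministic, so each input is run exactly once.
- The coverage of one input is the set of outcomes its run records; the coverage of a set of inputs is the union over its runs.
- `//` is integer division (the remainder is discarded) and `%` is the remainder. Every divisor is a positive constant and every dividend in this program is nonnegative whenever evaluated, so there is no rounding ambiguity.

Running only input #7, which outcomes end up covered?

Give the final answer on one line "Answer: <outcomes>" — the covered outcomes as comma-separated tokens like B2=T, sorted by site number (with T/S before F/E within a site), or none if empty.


Tracing the run of input #7 (p=3, s=6, t=3):
  B1->T, B4->T, B5->T, B7->F
deduplicating events, the covered set is: B1=T, B4=T, B5=T, B7=F
Answer: B1=T, B4=T, B5=T, B7=F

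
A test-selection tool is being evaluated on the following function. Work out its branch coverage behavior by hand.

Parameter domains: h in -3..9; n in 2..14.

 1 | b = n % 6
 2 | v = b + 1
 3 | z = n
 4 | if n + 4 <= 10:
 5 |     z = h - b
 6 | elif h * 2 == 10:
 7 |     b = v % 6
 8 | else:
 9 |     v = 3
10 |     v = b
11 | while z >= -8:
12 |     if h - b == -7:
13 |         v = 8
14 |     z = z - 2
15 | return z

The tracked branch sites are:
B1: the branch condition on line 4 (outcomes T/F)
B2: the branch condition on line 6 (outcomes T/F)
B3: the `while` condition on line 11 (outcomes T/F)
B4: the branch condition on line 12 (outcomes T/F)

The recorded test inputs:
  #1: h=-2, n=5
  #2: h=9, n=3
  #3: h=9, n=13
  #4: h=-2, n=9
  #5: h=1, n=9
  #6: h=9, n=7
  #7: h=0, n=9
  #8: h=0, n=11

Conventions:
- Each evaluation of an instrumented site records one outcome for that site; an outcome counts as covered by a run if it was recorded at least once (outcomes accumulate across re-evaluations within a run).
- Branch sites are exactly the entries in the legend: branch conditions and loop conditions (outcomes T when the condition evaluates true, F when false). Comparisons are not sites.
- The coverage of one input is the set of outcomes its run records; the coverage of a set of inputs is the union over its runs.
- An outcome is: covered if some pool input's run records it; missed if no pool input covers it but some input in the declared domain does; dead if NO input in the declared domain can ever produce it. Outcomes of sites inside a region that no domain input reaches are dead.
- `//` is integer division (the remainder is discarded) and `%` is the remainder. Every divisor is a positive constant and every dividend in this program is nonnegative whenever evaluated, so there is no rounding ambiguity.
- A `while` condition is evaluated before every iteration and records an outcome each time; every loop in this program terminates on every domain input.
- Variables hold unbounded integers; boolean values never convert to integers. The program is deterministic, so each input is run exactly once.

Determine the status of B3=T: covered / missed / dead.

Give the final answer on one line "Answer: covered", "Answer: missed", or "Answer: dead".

B3=T is recorded by pool input(s) 1, 2, 3, 4, 5, 6, 7, 8 -> covered

Answer: covered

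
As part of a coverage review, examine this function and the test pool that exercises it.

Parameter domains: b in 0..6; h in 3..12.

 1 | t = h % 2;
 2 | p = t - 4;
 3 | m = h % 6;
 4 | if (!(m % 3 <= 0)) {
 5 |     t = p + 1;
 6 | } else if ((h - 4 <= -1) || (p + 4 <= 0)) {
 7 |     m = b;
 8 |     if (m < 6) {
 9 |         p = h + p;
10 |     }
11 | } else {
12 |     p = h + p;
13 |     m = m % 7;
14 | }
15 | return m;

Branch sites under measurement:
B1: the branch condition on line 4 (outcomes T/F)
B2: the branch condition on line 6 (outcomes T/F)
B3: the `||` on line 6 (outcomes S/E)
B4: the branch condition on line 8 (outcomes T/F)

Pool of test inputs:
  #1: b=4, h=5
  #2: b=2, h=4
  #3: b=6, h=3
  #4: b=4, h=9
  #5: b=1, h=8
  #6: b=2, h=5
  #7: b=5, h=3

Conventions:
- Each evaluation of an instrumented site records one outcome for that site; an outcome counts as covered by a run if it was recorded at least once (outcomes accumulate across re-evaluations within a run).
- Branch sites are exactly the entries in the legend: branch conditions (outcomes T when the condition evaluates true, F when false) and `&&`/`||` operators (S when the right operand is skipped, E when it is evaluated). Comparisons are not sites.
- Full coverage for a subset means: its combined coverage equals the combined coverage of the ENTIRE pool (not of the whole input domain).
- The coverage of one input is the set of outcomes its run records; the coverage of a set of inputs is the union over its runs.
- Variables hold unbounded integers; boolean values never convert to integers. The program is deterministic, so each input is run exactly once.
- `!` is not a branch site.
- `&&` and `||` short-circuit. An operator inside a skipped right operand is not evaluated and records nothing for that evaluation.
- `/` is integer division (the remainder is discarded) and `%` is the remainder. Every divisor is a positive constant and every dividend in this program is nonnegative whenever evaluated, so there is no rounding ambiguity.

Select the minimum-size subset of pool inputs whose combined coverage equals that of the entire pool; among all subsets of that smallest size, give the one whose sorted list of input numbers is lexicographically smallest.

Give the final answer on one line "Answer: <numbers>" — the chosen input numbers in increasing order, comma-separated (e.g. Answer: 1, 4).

input #1, b=4, h=5: events B1->T; outcomes B1=T
input #2, b=2, h=4: events B1->T; outcomes B1=T
input #3, b=6, h=3: events B1->F, B3->S, B2->T, B4->F; outcomes B1=F, B2=T, B3=S, B4=F
input #4, b=4, h=9: events B1->F, B3->E, B2->F; outcomes B1=F, B2=F, B3=E
input #5, b=1, h=8: events B1->T; outcomes B1=T
input #6, b=2, h=5: events B1->T; outcomes B1=T
input #7, b=5, h=3: events B1->F, B3->S, B2->T, B4->T; outcomes B1=F, B2=T, B3=S, B4=T
union over all inputs: B1=T, B1=F, B2=T, B2=F, B3=S, B3=E, B4=T, B4=F (8 outcomes)
checked all size-1 subsets: none covers 8 outcomes (max 4/8)
checked all size-2 subsets: none covers 8 outcomes (max 6/8)
checked all size-3 subsets: none covers 8 outcomes (max 7/8)
size 4: inputs {1, 3, 4, 7} cover all 8 outcomes, and no lexicographically smaller subset of this size does

Answer: 1, 3, 4, 7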